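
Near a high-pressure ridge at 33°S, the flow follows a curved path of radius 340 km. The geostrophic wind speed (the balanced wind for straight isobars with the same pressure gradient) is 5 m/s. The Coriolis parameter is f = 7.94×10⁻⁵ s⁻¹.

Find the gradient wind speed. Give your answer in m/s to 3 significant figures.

Around a high, pressure-gradient force acts outward with centrifugal, so Coriolis balances both:
fV = (1/ρ)|∂P/∂n| + V²/R  →  V² − fR·V + fR·V_g = 0
With fR = 7.94×10⁻⁵ × 340×10³ m = 27.0 m/s:
V = [fR − √((fR)² − 4 fR V_g)]/2 = [27.0 − √(27.0² − 4×27.0×5)]/2 = 6.63 m/s
Supergeostrophic (V > V_g = 5 m/s), as expected around a high.

6.63 m/s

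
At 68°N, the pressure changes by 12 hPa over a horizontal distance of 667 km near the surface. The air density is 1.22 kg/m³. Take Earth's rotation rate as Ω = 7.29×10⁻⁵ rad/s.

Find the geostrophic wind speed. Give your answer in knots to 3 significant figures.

Coriolis parameter at 68°N:
f = 2Ω sin φ = 2 × 7.29×10⁻⁵ × sin 68° = 1.35×10⁻⁴ s⁻¹
Pressure gradient: |∂P/∂n| = 1200 Pa / 667000 m = 1.80×10⁻³ Pa/m
Geostrophic balance (pressure-gradient force = Coriolis force):
V_g = (1/(fρ)) |∂P/∂n| = 1.80×10⁻³ / (1.35×10⁻⁴ × 1.22) = 10.9 m/s
Converting: 10.9 m/s × 1.944 = 21.2 knots

21.2 knots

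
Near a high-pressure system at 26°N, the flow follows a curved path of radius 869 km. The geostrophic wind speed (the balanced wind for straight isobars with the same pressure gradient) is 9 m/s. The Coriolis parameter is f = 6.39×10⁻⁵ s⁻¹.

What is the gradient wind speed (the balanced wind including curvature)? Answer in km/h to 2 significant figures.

41 km/h

Around a high, pressure-gradient force acts outward with centrifugal, so Coriolis balances both:
fV = (1/ρ)|∂P/∂n| + V²/R  →  V² − fR·V + fR·V_g = 0
With fR = 6.39×10⁻⁵ × 869×10³ m = 55.5 m/s:
V = [fR − √((fR)² − 4 fR V_g)]/2 = [55.5 − √(55.5² − 4×55.5×9)]/2 = 11.3 m/s
Supergeostrophic (V > V_g = 9 m/s), as expected around a high.
Converting: 11.3 m/s × 3.6 = 41 km/h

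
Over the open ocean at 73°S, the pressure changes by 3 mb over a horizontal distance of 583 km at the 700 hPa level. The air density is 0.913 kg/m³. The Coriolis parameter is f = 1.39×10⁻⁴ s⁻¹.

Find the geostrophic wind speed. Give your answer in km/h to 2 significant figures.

Pressure gradient: |∂P/∂n| = 300 Pa / 583000 m = 5.15×10⁻⁴ Pa/m
Geostrophic balance (pressure-gradient force = Coriolis force):
V_g = (1/(fρ)) |∂P/∂n| = 5.15×10⁻⁴ / (1.39×10⁻⁴ × 0.913) = 4.05 m/s
Converting: 4.05 m/s × 3.6 = 15 km/h

15 km/h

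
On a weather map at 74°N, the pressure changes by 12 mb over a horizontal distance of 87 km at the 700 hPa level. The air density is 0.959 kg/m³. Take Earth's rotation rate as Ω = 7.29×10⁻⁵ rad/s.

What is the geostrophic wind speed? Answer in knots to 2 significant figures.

Coriolis parameter at 74°N:
f = 2Ω sin φ = 2 × 7.29×10⁻⁵ × sin 74° = 1.40×10⁻⁴ s⁻¹
Pressure gradient: |∂P/∂n| = 1200 Pa / 87000 m = 1.38×10⁻² Pa/m
Geostrophic balance (pressure-gradient force = Coriolis force):
V_g = (1/(fρ)) |∂P/∂n| = 1.38×10⁻² / (1.40×10⁻⁴ × 0.959) = 103 m/s
Converting: 103 m/s × 1.944 = 200 knots

200 knots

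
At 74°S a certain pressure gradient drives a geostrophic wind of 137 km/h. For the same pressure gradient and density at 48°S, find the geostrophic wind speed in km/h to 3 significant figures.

177 km/h

With the same pressure gradient and density, V_g ∝ 1/f ∝ 1/sin φ.
V₂ = V₁ · sin φ₁ / sin φ₂ = 137 × sin 74° / sin 48°
V₂ = 137 × 0.9613/0.7431 = 177 km/h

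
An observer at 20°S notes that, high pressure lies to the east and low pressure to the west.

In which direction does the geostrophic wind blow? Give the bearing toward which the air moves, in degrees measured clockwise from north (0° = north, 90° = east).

180°

The pressure-gradient force points toward the west (bearing 270°).
Geostrophic balance: in the Southern Hemisphere the Coriolis force deflects motion to the left, so the geostrophic wind blows 90° to the left of the pressure-gradient force (low pressure on the right).
Rotating 270° by 90° counterclockwise gives 180° — the wind blows toward the south.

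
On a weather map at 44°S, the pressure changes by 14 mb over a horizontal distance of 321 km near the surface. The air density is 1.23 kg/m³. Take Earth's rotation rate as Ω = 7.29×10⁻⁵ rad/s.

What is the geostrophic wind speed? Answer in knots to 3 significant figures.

Coriolis parameter at 44°S:
f = 2Ω sin φ = 2 × 7.29×10⁻⁵ × sin 44° = 1.01×10⁻⁴ s⁻¹
Pressure gradient: |∂P/∂n| = 1400 Pa / 321000 m = 4.36×10⁻³ Pa/m
Geostrophic balance (pressure-gradient force = Coriolis force):
V_g = (1/(fρ)) |∂P/∂n| = 4.36×10⁻³ / (1.01×10⁻⁴ × 1.23) = 35.0 m/s
Converting: 35.0 m/s × 1.944 = 68.1 knots

68.1 knots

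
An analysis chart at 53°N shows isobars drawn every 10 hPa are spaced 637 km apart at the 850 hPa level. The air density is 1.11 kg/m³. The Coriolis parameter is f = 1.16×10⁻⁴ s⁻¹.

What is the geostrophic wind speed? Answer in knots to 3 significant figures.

Pressure gradient: |∂P/∂n| = 1000 Pa / 637000 m = 1.57×10⁻³ Pa/m
Geostrophic balance (pressure-gradient force = Coriolis force):
V_g = (1/(fρ)) |∂P/∂n| = 1.57×10⁻³ / (1.16×10⁻⁴ × 1.11) = 12.2 m/s
Converting: 12.2 m/s × 1.944 = 23.7 knots

23.7 knots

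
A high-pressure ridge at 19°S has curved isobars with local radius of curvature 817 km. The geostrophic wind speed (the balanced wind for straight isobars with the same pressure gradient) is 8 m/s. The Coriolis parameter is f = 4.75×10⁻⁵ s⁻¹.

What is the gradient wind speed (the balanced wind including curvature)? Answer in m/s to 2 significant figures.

11 m/s

Around a high, pressure-gradient force acts outward with centrifugal, so Coriolis balances both:
fV = (1/ρ)|∂P/∂n| + V²/R  →  V² − fR·V + fR·V_g = 0
With fR = 4.75×10⁻⁵ × 817×10³ m = 38.8 m/s:
V = [fR − √((fR)² − 4 fR V_g)]/2 = [38.8 − √(38.8² − 4×38.8×8)]/2 = 11.3 m/s
Supergeostrophic (V > V_g = 8 m/s), as expected around a high.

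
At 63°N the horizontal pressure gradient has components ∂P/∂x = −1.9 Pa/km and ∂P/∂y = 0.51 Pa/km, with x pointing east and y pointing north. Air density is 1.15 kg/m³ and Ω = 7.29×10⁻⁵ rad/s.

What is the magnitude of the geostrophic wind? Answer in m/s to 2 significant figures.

Coriolis parameter at 63°N:
f = 2Ω sin φ = 2 × 7.29×10⁻⁵ × sin 63° = 1.30×10⁻⁴ s⁻¹
Component geostrophic relations (x east, y north):
u_g = −(1/(fρ)) ∂P/∂y,  v_g = (1/(fρ)) ∂P/∂x
u_g = −(0.51×10⁻³)/(1.30×10⁻⁴ × 1.15) = −3.41 m/s;  v_g = (−1.9×10⁻³)/(1.30×10⁻⁴ × 1.15) = −12.7 m/s
|V_g| = √(u_g² + v_g²) = 13.2 m/s

13 m/s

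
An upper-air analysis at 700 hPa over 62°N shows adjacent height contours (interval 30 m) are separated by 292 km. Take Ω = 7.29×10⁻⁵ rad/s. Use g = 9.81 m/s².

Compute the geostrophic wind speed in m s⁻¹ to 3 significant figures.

7.83 m s⁻¹

Coriolis parameter at 62°N:
f = 2Ω sin φ = 2 × 7.29×10⁻⁵ × sin 62° = 1.29×10⁻⁴ s⁻¹
Height gradient: |∂Z/∂n| = 30 m / 292000 m = 1.03×10⁻⁴
On a pressure surface, geostrophic balance gives V_g = (g/f)|∂Z/∂n|:
V_g = 9.81 × 1.03×10⁻⁴ / 1.29×10⁻⁴ = 7.83 m/s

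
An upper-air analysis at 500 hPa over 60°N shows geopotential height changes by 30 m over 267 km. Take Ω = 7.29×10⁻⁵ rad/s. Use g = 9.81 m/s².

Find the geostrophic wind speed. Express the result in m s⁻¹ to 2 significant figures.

Coriolis parameter at 60°N:
f = 2Ω sin φ = 2 × 7.29×10⁻⁵ × sin 60° = 1.26×10⁻⁴ s⁻¹
Height gradient: |∂Z/∂n| = 30 m / 267000 m = 1.12×10⁻⁴
On a pressure surface, geostrophic balance gives V_g = (g/f)|∂Z/∂n|:
V_g = 9.81 × 1.12×10⁻⁴ / 1.26×10⁻⁴ = 8.73 m/s

8.7 m s⁻¹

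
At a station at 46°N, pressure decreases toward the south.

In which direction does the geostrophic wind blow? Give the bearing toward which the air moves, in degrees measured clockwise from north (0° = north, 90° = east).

The pressure-gradient force points toward the south (bearing 180°).
Geostrophic balance: in the Northern Hemisphere the Coriolis force deflects motion to the right, so the geostrophic wind blows 90° to the right of the pressure-gradient force (low pressure on the left).
Rotating 180° by 90° clockwise gives 270° — the wind blows toward the west.

270°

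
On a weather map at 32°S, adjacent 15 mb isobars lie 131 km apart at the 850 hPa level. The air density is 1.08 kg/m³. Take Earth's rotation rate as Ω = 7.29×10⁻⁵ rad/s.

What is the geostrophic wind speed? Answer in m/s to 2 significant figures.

Coriolis parameter at 32°S:
f = 2Ω sin φ = 2 × 7.29×10⁻⁵ × sin 32° = 7.73×10⁻⁵ s⁻¹
Pressure gradient: |∂P/∂n| = 1500 Pa / 131000 m = 1.15×10⁻² Pa/m
Geostrophic balance (pressure-gradient force = Coriolis force):
V_g = (1/(fρ)) |∂P/∂n| = 1.15×10⁻² / (7.73×10⁻⁵ × 1.08) = 137 m/s

140 m/s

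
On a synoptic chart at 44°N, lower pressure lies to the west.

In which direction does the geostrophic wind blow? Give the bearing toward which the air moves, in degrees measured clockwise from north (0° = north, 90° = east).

000°

The pressure-gradient force points toward the west (bearing 270°).
Geostrophic balance: in the Northern Hemisphere the Coriolis force deflects motion to the right, so the geostrophic wind blows 90° to the right of the pressure-gradient force (low pressure on the left).
Rotating 270° by 90° clockwise gives 000° — the wind blows toward the north.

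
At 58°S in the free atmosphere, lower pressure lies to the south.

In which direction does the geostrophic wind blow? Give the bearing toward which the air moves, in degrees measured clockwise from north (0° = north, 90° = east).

090°

The pressure-gradient force points toward the south (bearing 180°).
Geostrophic balance: in the Southern Hemisphere the Coriolis force deflects motion to the left, so the geostrophic wind blows 90° to the left of the pressure-gradient force (low pressure on the right).
Rotating 180° by 90° counterclockwise gives 090° — the wind blows toward the east.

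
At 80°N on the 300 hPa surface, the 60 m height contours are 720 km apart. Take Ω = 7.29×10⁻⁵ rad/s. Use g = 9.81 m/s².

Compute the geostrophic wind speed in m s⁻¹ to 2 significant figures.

5.7 m s⁻¹

Coriolis parameter at 80°N:
f = 2Ω sin φ = 2 × 7.29×10⁻⁵ × sin 80° = 1.44×10⁻⁴ s⁻¹
Height gradient: |∂Z/∂n| = 60 m / 720000 m = 8.33×10⁻⁵
On a pressure surface, geostrophic balance gives V_g = (g/f)|∂Z/∂n|:
V_g = 9.81 × 8.33×10⁻⁵ / 1.44×10⁻⁴ = 5.69 m/s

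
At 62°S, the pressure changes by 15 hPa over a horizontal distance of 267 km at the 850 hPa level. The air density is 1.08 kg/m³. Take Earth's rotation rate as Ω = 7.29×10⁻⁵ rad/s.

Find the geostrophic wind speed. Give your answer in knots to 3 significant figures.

Coriolis parameter at 62°S:
f = 2Ω sin φ = 2 × 7.29×10⁻⁵ × sin 62° = 1.29×10⁻⁴ s⁻¹
Pressure gradient: |∂P/∂n| = 1500 Pa / 267000 m = 5.62×10⁻³ Pa/m
Geostrophic balance (pressure-gradient force = Coriolis force):
V_g = (1/(fρ)) |∂P/∂n| = 5.62×10⁻³ / (1.29×10⁻⁴ × 1.08) = 40.4 m/s
Converting: 40.4 m/s × 1.944 = 78.5 knots

78.5 knots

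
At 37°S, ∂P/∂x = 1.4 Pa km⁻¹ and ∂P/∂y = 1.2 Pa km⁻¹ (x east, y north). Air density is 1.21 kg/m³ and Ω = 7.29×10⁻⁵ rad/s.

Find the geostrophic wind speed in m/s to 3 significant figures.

17.4 m/s

Coriolis parameter at 37°S:
f = 2Ω sin φ = 2 × 7.29×10⁻⁵ × sin 37° = 8.77×10⁻⁵ s⁻¹
In the Southern Hemisphere f is negative: f = −8.77×10⁻⁵ s⁻¹.
Component geostrophic relations (x east, y north):
u_g = −(1/(fρ)) ∂P/∂y,  v_g = (1/(fρ)) ∂P/∂x
u_g = −(1.2×10⁻³)/(−8.77×10⁻⁵ × 1.21) = 11.3 m/s;  v_g = (1.4×10⁻³)/(−8.77×10⁻⁵ × 1.21) = −13.2 m/s
|V_g| = √(u_g² + v_g²) = 17.4 m/s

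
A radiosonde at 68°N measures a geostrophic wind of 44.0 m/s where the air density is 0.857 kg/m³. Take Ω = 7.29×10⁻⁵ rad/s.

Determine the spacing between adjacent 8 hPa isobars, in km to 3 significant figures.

157 km

Coriolis parameter at 68°N:
f = 2Ω sin φ = 2 × 7.29×10⁻⁵ × sin 68° = 1.35×10⁻⁴ s⁻¹
Geostrophic balance rearranged: |∂P/∂n| = f ρ V_g
|∂P/∂n| = 1.35×10⁻⁴ × 0.857 × 44.0 = 5.10×10⁻³ Pa/m
Isobar spacing: Δn = ΔP/|∂P/∂n| = 800 Pa / 5.10×10⁻³ Pa/m = 156940 m ≈ 157 km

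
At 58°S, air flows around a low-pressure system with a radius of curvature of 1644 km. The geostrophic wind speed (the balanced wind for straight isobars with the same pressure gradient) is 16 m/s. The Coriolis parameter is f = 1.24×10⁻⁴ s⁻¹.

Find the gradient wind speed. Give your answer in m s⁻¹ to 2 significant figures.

15 m s⁻¹

Around a low, centrifugal force acts outward with Coriolis, so pressure-gradient force balances both:
(1/ρ)|∂P/∂n| = fV + V²/R  →  V² + fR·V − fR·V_g = 0
With fR = 1.24×10⁻⁴ × 1644×10³ m = 204 m/s:
V = [−fR + √((fR)² + 4 fR V_g)]/2 = [−204 + √(204² + 4×204×16)]/2 = 14.9 m/s
Subgeostrophic (V < V_g = 16 m/s), as expected around a low.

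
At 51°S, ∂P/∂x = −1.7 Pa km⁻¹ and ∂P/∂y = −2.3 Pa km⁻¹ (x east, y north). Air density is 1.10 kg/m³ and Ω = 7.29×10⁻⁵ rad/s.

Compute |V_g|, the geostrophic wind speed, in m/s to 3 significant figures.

Coriolis parameter at 51°S:
f = 2Ω sin φ = 2 × 7.29×10⁻⁵ × sin 51° = 1.13×10⁻⁴ s⁻¹
In the Southern Hemisphere f is negative: f = −1.13×10⁻⁴ s⁻¹.
Component geostrophic relations (x east, y north):
u_g = −(1/(fρ)) ∂P/∂y,  v_g = (1/(fρ)) ∂P/∂x
u_g = −(−2.3×10⁻³)/(−1.13×10⁻⁴ × 1.10) = −18.5 m/s;  v_g = (−1.7×10⁻³)/(−1.13×10⁻⁴ × 1.10) = 13.6 m/s
|V_g| = √(u_g² + v_g²) = 22.9 m/s

22.9 m/s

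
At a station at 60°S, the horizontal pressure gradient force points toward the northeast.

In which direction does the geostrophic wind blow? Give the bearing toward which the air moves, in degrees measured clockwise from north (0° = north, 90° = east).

The pressure-gradient force points toward the northeast (bearing 045°).
Geostrophic balance: in the Southern Hemisphere the Coriolis force deflects motion to the left, so the geostrophic wind blows 90° to the left of the pressure-gradient force (low pressure on the right).
Rotating 045° by 90° counterclockwise gives 315° — the wind blows toward the northwest.

315°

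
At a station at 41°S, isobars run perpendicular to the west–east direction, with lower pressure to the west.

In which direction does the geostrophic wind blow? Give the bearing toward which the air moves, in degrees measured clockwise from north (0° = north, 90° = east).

The pressure-gradient force points toward the west (bearing 270°).
Geostrophic balance: in the Southern Hemisphere the Coriolis force deflects motion to the left, so the geostrophic wind blows 90° to the left of the pressure-gradient force (low pressure on the right).
Rotating 270° by 90° counterclockwise gives 180° — the wind blows toward the south.

180°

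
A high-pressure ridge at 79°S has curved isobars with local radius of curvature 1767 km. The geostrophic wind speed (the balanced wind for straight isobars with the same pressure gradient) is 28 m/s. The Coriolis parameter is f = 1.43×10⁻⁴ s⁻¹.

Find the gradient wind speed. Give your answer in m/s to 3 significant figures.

Around a high, pressure-gradient force acts outward with centrifugal, so Coriolis balances both:
fV = (1/ρ)|∂P/∂n| + V²/R  →  V² − fR·V + fR·V_g = 0
With fR = 1.43×10⁻⁴ × 1767×10³ m = 253 m/s:
V = [fR − √((fR)² − 4 fR V_g)]/2 = [253 − √(253² − 4×253×28)]/2 = 32.1 m/s
Supergeostrophic (V > V_g = 28 m/s), as expected around a high.

32.1 m/s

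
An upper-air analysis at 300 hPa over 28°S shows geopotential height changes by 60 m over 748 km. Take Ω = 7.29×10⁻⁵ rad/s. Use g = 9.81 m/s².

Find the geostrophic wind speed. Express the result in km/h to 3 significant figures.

Coriolis parameter at 28°S:
f = 2Ω sin φ = 2 × 7.29×10⁻⁵ × sin 28° = 6.84×10⁻⁵ s⁻¹
Height gradient: |∂Z/∂n| = 60 m / 748000 m = 8.02×10⁻⁵
On a pressure surface, geostrophic balance gives V_g = (g/f)|∂Z/∂n|:
V_g = 9.81 × 8.02×10⁻⁵ / 6.84×10⁻⁵ = 11.5 m/s
Converting: 11.5 m/s × 3.6 = 41.4 km/h

41.4 km/h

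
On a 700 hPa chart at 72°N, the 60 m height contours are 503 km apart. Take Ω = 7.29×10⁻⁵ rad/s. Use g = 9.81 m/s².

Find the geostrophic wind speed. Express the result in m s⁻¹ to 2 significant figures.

Coriolis parameter at 72°N:
f = 2Ω sin φ = 2 × 7.29×10⁻⁵ × sin 72° = 1.39×10⁻⁴ s⁻¹
Height gradient: |∂Z/∂n| = 60 m / 503000 m = 1.19×10⁻⁴
On a pressure surface, geostrophic balance gives V_g = (g/f)|∂Z/∂n|:
V_g = 9.81 × 1.19×10⁻⁴ / 1.39×10⁻⁴ = 8.44 m/s

8.4 m s⁻¹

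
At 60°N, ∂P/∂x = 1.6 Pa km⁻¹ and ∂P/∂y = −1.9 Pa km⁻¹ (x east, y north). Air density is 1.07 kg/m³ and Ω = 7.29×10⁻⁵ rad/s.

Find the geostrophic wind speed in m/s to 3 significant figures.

Coriolis parameter at 60°N:
f = 2Ω sin φ = 2 × 7.29×10⁻⁵ × sin 60° = 1.26×10⁻⁴ s⁻¹
Component geostrophic relations (x east, y north):
u_g = −(1/(fρ)) ∂P/∂y,  v_g = (1/(fρ)) ∂P/∂x
u_g = −(−1.9×10⁻³)/(1.26×10⁻⁴ × 1.07) = 14.1 m/s;  v_g = (1.6×10⁻³)/(1.26×10⁻⁴ × 1.07) = 11.8 m/s
|V_g| = √(u_g² + v_g²) = 18.4 m/s

18.4 m/s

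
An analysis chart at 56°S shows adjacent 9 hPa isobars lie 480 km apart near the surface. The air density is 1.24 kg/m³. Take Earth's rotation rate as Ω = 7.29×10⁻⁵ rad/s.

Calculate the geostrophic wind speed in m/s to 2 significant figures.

13 m/s

Coriolis parameter at 56°S:
f = 2Ω sin φ = 2 × 7.29×10⁻⁵ × sin 56° = 1.21×10⁻⁴ s⁻¹
Pressure gradient: |∂P/∂n| = 900 Pa / 480000 m = 1.88×10⁻³ Pa/m
Geostrophic balance (pressure-gradient force = Coriolis force):
V_g = (1/(fρ)) |∂P/∂n| = 1.88×10⁻³ / (1.21×10⁻⁴ × 1.24) = 12.5 m/s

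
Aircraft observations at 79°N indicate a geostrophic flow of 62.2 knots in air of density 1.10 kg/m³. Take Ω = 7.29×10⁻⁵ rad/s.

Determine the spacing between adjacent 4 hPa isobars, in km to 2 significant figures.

Coriolis parameter at 79°N:
f = 2Ω sin φ = 2 × 7.29×10⁻⁵ × sin 79° = 1.43×10⁻⁴ s⁻¹
Wind speed in SI: 62.2 knots = 32.0 m/s
Geostrophic balance rearranged: |∂P/∂n| = f ρ V_g
|∂P/∂n| = 1.43×10⁻⁴ × 1.10 × 32.0 = 5.04×10⁻³ Pa/m
Isobar spacing: Δn = ΔP/|∂P/∂n| = 400 Pa / 5.04×10⁻³ Pa/m = 79403 m ≈ 79 km

79 km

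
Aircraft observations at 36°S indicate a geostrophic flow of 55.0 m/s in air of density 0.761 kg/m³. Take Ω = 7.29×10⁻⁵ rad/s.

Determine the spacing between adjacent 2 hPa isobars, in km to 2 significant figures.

56 km

Coriolis parameter at 36°S:
f = 2Ω sin φ = 2 × 7.29×10⁻⁵ × sin 36° = 8.57×10⁻⁵ s⁻¹
Geostrophic balance rearranged: |∂P/∂n| = f ρ V_g
|∂P/∂n| = 8.57×10⁻⁵ × 0.761 × 55.0 = 3.59×10⁻³ Pa/m
Isobar spacing: Δn = ΔP/|∂P/∂n| = 200 Pa / 3.59×10⁻³ Pa/m = 55758 m ≈ 56 km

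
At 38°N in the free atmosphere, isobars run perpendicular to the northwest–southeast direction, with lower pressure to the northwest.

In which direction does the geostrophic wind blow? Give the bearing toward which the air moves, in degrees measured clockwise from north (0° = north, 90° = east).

045°

The pressure-gradient force points toward the northwest (bearing 315°).
Geostrophic balance: in the Northern Hemisphere the Coriolis force deflects motion to the right, so the geostrophic wind blows 90° to the right of the pressure-gradient force (low pressure on the left).
Rotating 315° by 90° clockwise gives 045° — the wind blows toward the northeast.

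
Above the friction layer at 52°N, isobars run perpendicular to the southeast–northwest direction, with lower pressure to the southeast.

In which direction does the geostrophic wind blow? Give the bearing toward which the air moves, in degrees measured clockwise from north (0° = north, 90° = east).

The pressure-gradient force points toward the southeast (bearing 135°).
Geostrophic balance: in the Northern Hemisphere the Coriolis force deflects motion to the right, so the geostrophic wind blows 90° to the right of the pressure-gradient force (low pressure on the left).
Rotating 135° by 90° clockwise gives 225° — the wind blows toward the southwest.

225°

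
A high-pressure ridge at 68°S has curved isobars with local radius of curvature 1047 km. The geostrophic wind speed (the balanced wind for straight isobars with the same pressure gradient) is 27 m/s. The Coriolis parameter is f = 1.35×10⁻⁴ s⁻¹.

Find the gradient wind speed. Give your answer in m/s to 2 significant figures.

Around a high, pressure-gradient force acts outward with centrifugal, so Coriolis balances both:
fV = (1/ρ)|∂P/∂n| + V²/R  →  V² − fR·V + fR·V_g = 0
With fR = 1.35×10⁻⁴ × 1047×10³ m = 141 m/s:
V = [fR − √((fR)² − 4 fR V_g)]/2 = [141 − √(141² − 4×141×27)]/2 = 36.3 m/s
Supergeostrophic (V > V_g = 27 m/s), as expected around a high.

36 m/s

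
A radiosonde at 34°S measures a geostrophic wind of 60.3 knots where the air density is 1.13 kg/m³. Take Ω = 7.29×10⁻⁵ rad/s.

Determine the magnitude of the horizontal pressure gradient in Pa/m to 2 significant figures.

Coriolis parameter at 34°S:
f = 2Ω sin φ = 2 × 7.29×10⁻⁵ × sin 34° = 8.15×10⁻⁵ s⁻¹
Wind speed in SI: 60.3 knots = 31.0 m/s
Geostrophic balance rearranged: |∂P/∂n| = f ρ V_g
|∂P/∂n| = 8.15×10⁻⁵ × 1.13 × 31.0 = 2.86×10⁻³ Pa/m

2.9×10⁻³ Pa/m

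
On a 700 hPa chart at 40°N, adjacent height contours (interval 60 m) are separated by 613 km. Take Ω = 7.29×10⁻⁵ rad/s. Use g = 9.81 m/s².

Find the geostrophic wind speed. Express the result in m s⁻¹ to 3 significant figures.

10.2 m s⁻¹

Coriolis parameter at 40°N:
f = 2Ω sin φ = 2 × 7.29×10⁻⁵ × sin 40° = 9.37×10⁻⁵ s⁻¹
Height gradient: |∂Z/∂n| = 60 m / 613000 m = 9.79×10⁻⁵
On a pressure surface, geostrophic balance gives V_g = (g/f)|∂Z/∂n|:
V_g = 9.81 × 9.79×10⁻⁵ / 9.37×10⁻⁵ = 10.2 m/s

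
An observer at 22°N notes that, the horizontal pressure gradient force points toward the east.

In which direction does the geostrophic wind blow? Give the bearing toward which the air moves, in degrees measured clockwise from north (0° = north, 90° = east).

180°

The pressure-gradient force points toward the east (bearing 090°).
Geostrophic balance: in the Northern Hemisphere the Coriolis force deflects motion to the right, so the geostrophic wind blows 90° to the right of the pressure-gradient force (low pressure on the left).
Rotating 090° by 90° clockwise gives 180° — the wind blows toward the south.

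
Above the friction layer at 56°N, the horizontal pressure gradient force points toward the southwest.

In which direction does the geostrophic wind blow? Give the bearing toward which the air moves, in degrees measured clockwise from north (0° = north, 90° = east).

315°

The pressure-gradient force points toward the southwest (bearing 225°).
Geostrophic balance: in the Northern Hemisphere the Coriolis force deflects motion to the right, so the geostrophic wind blows 90° to the right of the pressure-gradient force (low pressure on the left).
Rotating 225° by 90° clockwise gives 315° — the wind blows toward the northwest.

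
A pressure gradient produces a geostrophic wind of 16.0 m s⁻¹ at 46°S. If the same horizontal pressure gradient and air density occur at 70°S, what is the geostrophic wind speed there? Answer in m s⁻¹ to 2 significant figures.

12 m s⁻¹

With the same pressure gradient and density, V_g ∝ 1/f ∝ 1/sin φ.
V₂ = V₁ · sin φ₁ / sin φ₂ = 16.0 × sin 46° / sin 70°
V₂ = 16.0 × 0.7193/0.9397 = 12 m s⁻¹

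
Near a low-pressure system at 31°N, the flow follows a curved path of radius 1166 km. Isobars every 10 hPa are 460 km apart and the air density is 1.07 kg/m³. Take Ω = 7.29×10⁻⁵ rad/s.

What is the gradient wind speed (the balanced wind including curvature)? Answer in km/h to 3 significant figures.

Coriolis parameter at 31°N:
f = 2Ω sin φ = 2 × 7.29×10⁻⁵ × sin 31° = 7.51×10⁻⁵ s⁻¹
Pressure gradient: |∂P/∂n| = 1000 Pa / 460000 m = 2.17×10⁻³ Pa/m
Geostrophic speed: V_g = |∂P/∂n|/(fρ) = 2.17×10⁻³/(7.51×10⁻⁵ × 1.07) = 27.1 m/s
Around a low, centrifugal force acts outward with Coriolis, so pressure-gradient force balances both:
(1/ρ)|∂P/∂n| = fV + V²/R  →  V² + fR·V − fR·V_g = 0
With fR = 7.51×10⁻⁵ × 1166×10³ m = 87.6 m/s:
V = [−fR + √((fR)² + 4 fR V_g)]/2 = [−87.6 + √(87.6² + 4×87.6×27.1)]/2 = 21.7 m/s
Subgeostrophic (V < V_g = 27.1 m/s), as expected around a low.
Converting: 21.7 m/s × 3.6 = 78.1 km/h

78.1 km/h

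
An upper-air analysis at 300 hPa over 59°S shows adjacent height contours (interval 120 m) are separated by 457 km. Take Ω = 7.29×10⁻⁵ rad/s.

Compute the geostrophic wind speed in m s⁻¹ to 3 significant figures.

Coriolis parameter at 59°S:
f = 2Ω sin φ = 2 × 7.29×10⁻⁵ × sin 59° = 1.25×10⁻⁴ s⁻¹
Height gradient: |∂Z/∂n| = 120 m / 457000 m = 2.63×10⁻⁴
On a pressure surface, geostrophic balance gives V_g = (g/f)|∂Z/∂n|:
V_g = 9.81 × 2.63×10⁻⁴ / 1.25×10⁻⁴ = 20.6 m/s

20.6 m s⁻¹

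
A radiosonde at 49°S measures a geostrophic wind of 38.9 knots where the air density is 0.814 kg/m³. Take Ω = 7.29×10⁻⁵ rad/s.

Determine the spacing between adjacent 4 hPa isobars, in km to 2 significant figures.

Coriolis parameter at 49°S:
f = 2Ω sin φ = 2 × 7.29×10⁻⁵ × sin 49° = 1.10×10⁻⁴ s⁻¹
Wind speed in SI: 38.9 knots = 20.0 m/s
Geostrophic balance rearranged: |∂P/∂n| = f ρ V_g
|∂P/∂n| = 1.10×10⁻⁴ × 0.814 × 20.0 = 1.79×10⁻³ Pa/m
Isobar spacing: Δn = ΔP/|∂P/∂n| = 400 Pa / 1.79×10⁻³ Pa/m = 223157 m ≈ 220 km

220 km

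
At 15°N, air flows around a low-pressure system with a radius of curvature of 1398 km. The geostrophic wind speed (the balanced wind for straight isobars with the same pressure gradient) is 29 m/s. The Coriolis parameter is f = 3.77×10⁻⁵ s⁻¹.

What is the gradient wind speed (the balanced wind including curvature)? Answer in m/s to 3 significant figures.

Around a low, centrifugal force acts outward with Coriolis, so pressure-gradient force balances both:
(1/ρ)|∂P/∂n| = fV + V²/R  →  V² + fR·V − fR·V_g = 0
With fR = 3.77×10⁻⁵ × 1398×10³ m = 52.7 m/s:
V = [−fR + √((fR)² + 4 fR V_g)]/2 = [−52.7 + √(52.7² + 4×52.7×29)]/2 = 20.8 m/s
Subgeostrophic (V < V_g = 29 m/s), as expected around a low.

20.8 m/s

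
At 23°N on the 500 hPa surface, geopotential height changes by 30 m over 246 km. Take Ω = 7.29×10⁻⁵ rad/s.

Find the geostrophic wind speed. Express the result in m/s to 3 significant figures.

Coriolis parameter at 23°N:
f = 2Ω sin φ = 2 × 7.29×10⁻⁵ × sin 23° = 5.70×10⁻⁵ s⁻¹
Height gradient: |∂Z/∂n| = 30 m / 246000 m = 1.22×10⁻⁴
On a pressure surface, geostrophic balance gives V_g = (g/f)|∂Z/∂n|:
V_g = 9.81 × 1.22×10⁻⁴ / 5.70×10⁻⁵ = 21.0 m/s

21.0 m/s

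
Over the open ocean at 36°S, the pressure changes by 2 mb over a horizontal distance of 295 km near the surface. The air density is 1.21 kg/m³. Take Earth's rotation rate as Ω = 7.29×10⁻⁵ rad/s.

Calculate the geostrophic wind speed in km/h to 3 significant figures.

23.5 km/h

Coriolis parameter at 36°S:
f = 2Ω sin φ = 2 × 7.29×10⁻⁵ × sin 36° = 8.57×10⁻⁵ s⁻¹
Pressure gradient: |∂P/∂n| = 200 Pa / 295000 m = 6.78×10⁻⁴ Pa/m
Geostrophic balance (pressure-gradient force = Coriolis force):
V_g = (1/(fρ)) |∂P/∂n| = 6.78×10⁻⁴ / (8.57×10⁻⁵ × 1.21) = 6.54 m/s
Converting: 6.54 m/s × 3.6 = 23.5 km/h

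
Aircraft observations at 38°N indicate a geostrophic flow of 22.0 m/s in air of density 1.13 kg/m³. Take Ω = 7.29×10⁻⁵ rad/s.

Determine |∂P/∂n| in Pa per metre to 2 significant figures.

Coriolis parameter at 38°N:
f = 2Ω sin φ = 2 × 7.29×10⁻⁵ × sin 38° = 8.98×10⁻⁵ s⁻¹
Geostrophic balance rearranged: |∂P/∂n| = f ρ V_g
|∂P/∂n| = 8.98×10⁻⁵ × 1.13 × 22.0 = 2.23×10⁻³ Pa/m

2.2×10⁻³ Pa/m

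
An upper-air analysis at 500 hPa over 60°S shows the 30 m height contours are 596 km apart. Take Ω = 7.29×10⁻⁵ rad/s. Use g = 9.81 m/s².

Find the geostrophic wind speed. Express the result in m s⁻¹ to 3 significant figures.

Coriolis parameter at 60°S:
f = 2Ω sin φ = 2 × 7.29×10⁻⁵ × sin 60° = 1.26×10⁻⁴ s⁻¹
Height gradient: |∂Z/∂n| = 30 m / 596000 m = 5.03×10⁻⁵
On a pressure surface, geostrophic balance gives V_g = (g/f)|∂Z/∂n|:
V_g = 9.81 × 5.03×10⁻⁵ / 1.26×10⁻⁴ = 3.91 m/s

3.91 m s⁻¹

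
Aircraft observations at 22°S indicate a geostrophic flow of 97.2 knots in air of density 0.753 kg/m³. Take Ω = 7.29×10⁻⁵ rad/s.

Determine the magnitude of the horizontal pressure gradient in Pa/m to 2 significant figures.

2.1×10⁻³ Pa/m

Coriolis parameter at 22°S:
f = 2Ω sin φ = 2 × 7.29×10⁻⁵ × sin 22° = 5.46×10⁻⁵ s⁻¹
Wind speed in SI: 97.2 knots = 50.0 m/s
Geostrophic balance rearranged: |∂P/∂n| = f ρ V_g
|∂P/∂n| = 5.46×10⁻⁵ × 0.753 × 50.0 = 2.06×10⁻³ Pa/m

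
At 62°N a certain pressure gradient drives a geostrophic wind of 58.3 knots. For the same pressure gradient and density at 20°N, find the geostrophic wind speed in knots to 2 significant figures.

With the same pressure gradient and density, V_g ∝ 1/f ∝ 1/sin φ.
V₂ = V₁ · sin φ₁ / sin φ₂ = 58.3 × sin 62° / sin 20°
V₂ = 58.3 × 0.8829/0.3420 = 150 knots

150 knots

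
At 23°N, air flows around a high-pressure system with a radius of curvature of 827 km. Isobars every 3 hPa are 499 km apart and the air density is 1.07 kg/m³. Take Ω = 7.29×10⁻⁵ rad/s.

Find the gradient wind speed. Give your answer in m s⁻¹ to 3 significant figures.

14.1 m s⁻¹

Coriolis parameter at 23°N:
f = 2Ω sin φ = 2 × 7.29×10⁻⁵ × sin 23° = 5.70×10⁻⁵ s⁻¹
Pressure gradient: |∂P/∂n| = 300 Pa / 499000 m = 6.01×10⁻⁴ Pa/m
Geostrophic speed: V_g = |∂P/∂n|/(fρ) = 6.01×10⁻⁴/(5.70×10⁻⁵ × 1.07) = 9.86 m/s
Around a high, pressure-gradient force acts outward with centrifugal, so Coriolis balances both:
fV = (1/ρ)|∂P/∂n| + V²/R  →  V² − fR·V + fR·V_g = 0
With fR = 5.70×10⁻⁵ × 827×10³ m = 47.1 m/s:
V = [fR − √((fR)² − 4 fR V_g)]/2 = [47.1 − √(47.1² − 4×47.1×9.86)]/2 = 14.1 m/s
Supergeostrophic (V > V_g = 9.86 m/s), as expected around a high.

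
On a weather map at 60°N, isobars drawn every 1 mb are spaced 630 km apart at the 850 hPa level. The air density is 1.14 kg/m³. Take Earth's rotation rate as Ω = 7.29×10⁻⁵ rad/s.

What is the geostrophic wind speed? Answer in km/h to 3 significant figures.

3.97 km/h

Coriolis parameter at 60°N:
f = 2Ω sin φ = 2 × 7.29×10⁻⁵ × sin 60° = 1.26×10⁻⁴ s⁻¹
Pressure gradient: |∂P/∂n| = 100 Pa / 630000 m = 1.59×10⁻⁴ Pa/m
Geostrophic balance (pressure-gradient force = Coriolis force):
V_g = (1/(fρ)) |∂P/∂n| = 1.59×10⁻⁴ / (1.26×10⁻⁴ × 1.14) = 1.10 m/s
Converting: 1.10 m/s × 3.6 = 3.97 km/h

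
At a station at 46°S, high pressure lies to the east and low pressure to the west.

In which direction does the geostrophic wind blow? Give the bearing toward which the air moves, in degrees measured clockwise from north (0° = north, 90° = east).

The pressure-gradient force points toward the west (bearing 270°).
Geostrophic balance: in the Southern Hemisphere the Coriolis force deflects motion to the left, so the geostrophic wind blows 90° to the left of the pressure-gradient force (low pressure on the right).
Rotating 270° by 90° counterclockwise gives 180° — the wind blows toward the south.

180°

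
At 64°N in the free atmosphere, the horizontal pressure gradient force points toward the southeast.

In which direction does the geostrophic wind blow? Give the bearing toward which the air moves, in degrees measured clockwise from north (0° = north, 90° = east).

225°

The pressure-gradient force points toward the southeast (bearing 135°).
Geostrophic balance: in the Northern Hemisphere the Coriolis force deflects motion to the right, so the geostrophic wind blows 90° to the right of the pressure-gradient force (low pressure on the left).
Rotating 135° by 90° clockwise gives 225° — the wind blows toward the southwest.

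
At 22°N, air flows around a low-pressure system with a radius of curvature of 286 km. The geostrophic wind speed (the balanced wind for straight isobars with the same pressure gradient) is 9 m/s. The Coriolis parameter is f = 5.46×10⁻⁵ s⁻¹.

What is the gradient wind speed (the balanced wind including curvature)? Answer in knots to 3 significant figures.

Around a low, centrifugal force acts outward with Coriolis, so pressure-gradient force balances both:
(1/ρ)|∂P/∂n| = fV + V²/R  →  V² + fR·V − fR·V_g = 0
With fR = 5.46×10⁻⁵ × 286×10³ m = 15.6 m/s:
V = [−fR + √((fR)² + 4 fR V_g)]/2 = [−15.6 + √(15.6² + 4×15.6×9)]/2 = 6.39 m/s
Subgeostrophic (V < V_g = 9 m/s), as expected around a low.
Converting: 6.39 m/s × 1.944 = 12.4 knots

12.4 knots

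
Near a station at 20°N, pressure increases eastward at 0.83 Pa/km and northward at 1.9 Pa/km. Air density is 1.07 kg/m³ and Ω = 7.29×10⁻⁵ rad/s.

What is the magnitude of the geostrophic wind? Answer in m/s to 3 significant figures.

38.9 m/s

Coriolis parameter at 20°N:
f = 2Ω sin φ = 2 × 7.29×10⁻⁵ × sin 20° = 4.99×10⁻⁵ s⁻¹
Component geostrophic relations (x east, y north):
u_g = −(1/(fρ)) ∂P/∂y,  v_g = (1/(fρ)) ∂P/∂x
u_g = −(1.9×10⁻³)/(4.99×10⁻⁵ × 1.07) = −35.6 m/s;  v_g = (0.83×10⁻³)/(4.99×10⁻⁵ × 1.07) = 15.6 m/s
|V_g| = √(u_g² + v_g²) = 38.9 m/s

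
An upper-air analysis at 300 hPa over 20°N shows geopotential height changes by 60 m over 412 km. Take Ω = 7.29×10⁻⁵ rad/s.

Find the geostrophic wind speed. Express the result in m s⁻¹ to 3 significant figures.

28.6 m s⁻¹

Coriolis parameter at 20°N:
f = 2Ω sin φ = 2 × 7.29×10⁻⁵ × sin 20° = 4.99×10⁻⁵ s⁻¹
Height gradient: |∂Z/∂n| = 60 m / 412000 m = 1.46×10⁻⁴
On a pressure surface, geostrophic balance gives V_g = (g/f)|∂Z/∂n|:
V_g = 9.81 × 1.46×10⁻⁴ / 4.99×10⁻⁵ = 28.6 m/s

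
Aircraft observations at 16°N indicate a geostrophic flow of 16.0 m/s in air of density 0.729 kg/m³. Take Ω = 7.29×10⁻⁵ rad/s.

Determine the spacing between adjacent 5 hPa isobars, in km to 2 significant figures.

Coriolis parameter at 16°N:
f = 2Ω sin φ = 2 × 7.29×10⁻⁵ × sin 16° = 4.02×10⁻⁵ s⁻¹
Geostrophic balance rearranged: |∂P/∂n| = f ρ V_g
|∂P/∂n| = 4.02×10⁻⁵ × 0.729 × 16.0 = 4.69×10⁻⁴ Pa/m
Isobar spacing: Δn = ΔP/|∂P/∂n| = 500 Pa / 4.69×10⁻⁴ Pa/m = 1066662 m ≈ 1100 km

1100 km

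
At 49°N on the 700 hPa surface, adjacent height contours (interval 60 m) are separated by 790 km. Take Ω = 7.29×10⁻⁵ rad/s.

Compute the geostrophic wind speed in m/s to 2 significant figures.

Coriolis parameter at 49°N:
f = 2Ω sin φ = 2 × 7.29×10⁻⁵ × sin 49° = 1.10×10⁻⁴ s⁻¹
Height gradient: |∂Z/∂n| = 60 m / 790000 m = 7.59×10⁻⁵
On a pressure surface, geostrophic balance gives V_g = (g/f)|∂Z/∂n|:
V_g = 9.81 × 7.59×10⁻⁵ / 1.10×10⁻⁴ = 6.77 m/s

6.8 m/s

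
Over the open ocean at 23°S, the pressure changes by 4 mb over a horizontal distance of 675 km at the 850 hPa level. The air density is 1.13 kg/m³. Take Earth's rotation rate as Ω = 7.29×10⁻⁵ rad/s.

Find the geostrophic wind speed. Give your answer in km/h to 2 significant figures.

Coriolis parameter at 23°S:
f = 2Ω sin φ = 2 × 7.29×10⁻⁵ × sin 23° = 5.70×10⁻⁵ s⁻¹
Pressure gradient: |∂P/∂n| = 400 Pa / 675000 m = 5.93×10⁻⁴ Pa/m
Geostrophic balance (pressure-gradient force = Coriolis force):
V_g = (1/(fρ)) |∂P/∂n| = 5.93×10⁻⁴ / (5.70×10⁻⁵ × 1.13) = 9.21 m/s
Converting: 9.21 m/s × 3.6 = 33 km/h

33 km/h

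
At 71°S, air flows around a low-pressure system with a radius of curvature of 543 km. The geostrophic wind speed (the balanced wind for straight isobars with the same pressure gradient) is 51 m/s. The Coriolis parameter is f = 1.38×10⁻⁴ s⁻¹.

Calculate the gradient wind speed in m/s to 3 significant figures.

34.8 m/s

Around a low, centrifugal force acts outward with Coriolis, so pressure-gradient force balances both:
(1/ρ)|∂P/∂n| = fV + V²/R  →  V² + fR·V − fR·V_g = 0
With fR = 1.38×10⁻⁴ × 543×10³ m = 74.9 m/s:
V = [−fR + √((fR)² + 4 fR V_g)]/2 = [−74.9 + √(74.9² + 4×74.9×51)]/2 = 34.8 m/s
Subgeostrophic (V < V_g = 51 m/s), as expected around a low.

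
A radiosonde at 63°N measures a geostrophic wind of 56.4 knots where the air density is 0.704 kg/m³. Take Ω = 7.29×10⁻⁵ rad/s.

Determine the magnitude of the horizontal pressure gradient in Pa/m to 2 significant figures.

Coriolis parameter at 63°N:
f = 2Ω sin φ = 2 × 7.29×10⁻⁵ × sin 63° = 1.30×10⁻⁴ s⁻¹
Wind speed in SI: 56.4 knots = 29.0 m/s
Geostrophic balance rearranged: |∂P/∂n| = f ρ V_g
|∂P/∂n| = 1.30×10⁻⁴ × 0.704 × 29.0 = 2.65×10⁻³ Pa/m

2.7×10⁻³ Pa/m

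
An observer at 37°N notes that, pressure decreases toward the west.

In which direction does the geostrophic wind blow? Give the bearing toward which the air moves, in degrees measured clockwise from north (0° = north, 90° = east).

000°

The pressure-gradient force points toward the west (bearing 270°).
Geostrophic balance: in the Northern Hemisphere the Coriolis force deflects motion to the right, so the geostrophic wind blows 90° to the right of the pressure-gradient force (low pressure on the left).
Rotating 270° by 90° clockwise gives 000° — the wind blows toward the north.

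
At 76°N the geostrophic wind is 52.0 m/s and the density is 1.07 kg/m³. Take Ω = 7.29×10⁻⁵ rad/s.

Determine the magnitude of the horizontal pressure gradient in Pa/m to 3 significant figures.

7.87×10⁻³ Pa/m

Coriolis parameter at 76°N:
f = 2Ω sin φ = 2 × 7.29×10⁻⁵ × sin 76° = 1.41×10⁻⁴ s⁻¹
Geostrophic balance rearranged: |∂P/∂n| = f ρ V_g
|∂P/∂n| = 1.41×10⁻⁴ × 1.07 × 52.0 = 7.87×10⁻³ Pa/m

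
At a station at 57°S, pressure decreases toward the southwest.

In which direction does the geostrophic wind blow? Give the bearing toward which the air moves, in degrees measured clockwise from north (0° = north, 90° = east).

The pressure-gradient force points toward the southwest (bearing 225°).
Geostrophic balance: in the Southern Hemisphere the Coriolis force deflects motion to the left, so the geostrophic wind blows 90° to the left of the pressure-gradient force (low pressure on the right).
Rotating 225° by 90° counterclockwise gives 135° — the wind blows toward the southeast.

135°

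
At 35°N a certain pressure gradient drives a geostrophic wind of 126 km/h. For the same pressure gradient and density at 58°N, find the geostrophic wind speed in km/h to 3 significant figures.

85.2 km/h

With the same pressure gradient and density, V_g ∝ 1/f ∝ 1/sin φ.
V₂ = V₁ · sin φ₁ / sin φ₂ = 126 × sin 35° / sin 58°
V₂ = 126 × 0.5736/0.8480 = 85.2 km/h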